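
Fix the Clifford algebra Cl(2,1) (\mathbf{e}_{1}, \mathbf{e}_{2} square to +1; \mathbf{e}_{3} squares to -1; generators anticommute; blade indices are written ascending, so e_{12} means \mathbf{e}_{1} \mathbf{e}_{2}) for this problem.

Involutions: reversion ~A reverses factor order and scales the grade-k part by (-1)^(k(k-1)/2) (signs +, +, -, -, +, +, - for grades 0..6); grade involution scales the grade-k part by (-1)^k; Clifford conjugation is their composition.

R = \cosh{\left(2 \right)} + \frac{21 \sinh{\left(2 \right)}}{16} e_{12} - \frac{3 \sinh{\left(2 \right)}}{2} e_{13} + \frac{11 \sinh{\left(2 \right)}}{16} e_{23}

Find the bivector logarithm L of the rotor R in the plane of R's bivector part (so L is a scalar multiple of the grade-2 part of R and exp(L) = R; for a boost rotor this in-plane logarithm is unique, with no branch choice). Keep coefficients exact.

The scalar part of R is \cosh{\left(2 \right)}, which fixes the rapidity magnitude through cosh (cosh is even, so it cannot fix the sign — the bivector part carries that); dividing the bivector part by sinh of the rapidity gives the plane, and L = rapidity * plane, where the joint sign ambiguity of (rapidity, plane) cancels in the product.
Concretely: cosh(rapidity) = \cosh{\left(2 \right)} gives rapidity = ±2, and since rapidity/sinh(rapidity) is even the sign is immaterial: L = (rapidity/sinh(rapidity)) * <R>_2 = (\frac{2}{\sinh{\left(2 \right)}}) * <R>_2.
Answer: \frac{21}{8} e_{12} - 3 e_{13} + \frac{11}{8} e_{23}


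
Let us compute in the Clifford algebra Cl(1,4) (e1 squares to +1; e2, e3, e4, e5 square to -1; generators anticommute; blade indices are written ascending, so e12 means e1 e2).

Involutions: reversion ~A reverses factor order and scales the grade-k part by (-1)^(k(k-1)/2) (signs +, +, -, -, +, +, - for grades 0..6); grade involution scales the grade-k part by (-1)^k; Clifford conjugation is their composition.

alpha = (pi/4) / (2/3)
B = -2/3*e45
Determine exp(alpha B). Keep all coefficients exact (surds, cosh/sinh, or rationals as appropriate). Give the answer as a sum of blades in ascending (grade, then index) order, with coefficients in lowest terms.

B^2 = (-2/3)^2*(e45)^2 = 4/9*(-1) = -4/9 (a basis 2-blade squares to minus the product of its generators' squares).
B^2 = -4/9 — the series telescopes trigonometrically here: l = 2/3, alpha*l = pi/4, so exp(alpha B) = cos(pi/4) + (sin(pi/4)/(2/3))*B = sqrt(2)/2 + (3*sqrt(2)/4)*B.
Answer: sqrt(2)/2 - sqrt(2)/2*e45


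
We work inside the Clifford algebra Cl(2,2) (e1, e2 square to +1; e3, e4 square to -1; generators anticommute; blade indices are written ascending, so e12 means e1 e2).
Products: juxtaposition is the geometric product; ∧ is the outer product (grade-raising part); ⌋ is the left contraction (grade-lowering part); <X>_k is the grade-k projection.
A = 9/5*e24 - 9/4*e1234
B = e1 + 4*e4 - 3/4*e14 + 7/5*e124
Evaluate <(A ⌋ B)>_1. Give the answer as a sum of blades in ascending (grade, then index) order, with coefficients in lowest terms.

step 1: 63/25*e1
step 2: 63/25*e1
Answer: 63/25*e1


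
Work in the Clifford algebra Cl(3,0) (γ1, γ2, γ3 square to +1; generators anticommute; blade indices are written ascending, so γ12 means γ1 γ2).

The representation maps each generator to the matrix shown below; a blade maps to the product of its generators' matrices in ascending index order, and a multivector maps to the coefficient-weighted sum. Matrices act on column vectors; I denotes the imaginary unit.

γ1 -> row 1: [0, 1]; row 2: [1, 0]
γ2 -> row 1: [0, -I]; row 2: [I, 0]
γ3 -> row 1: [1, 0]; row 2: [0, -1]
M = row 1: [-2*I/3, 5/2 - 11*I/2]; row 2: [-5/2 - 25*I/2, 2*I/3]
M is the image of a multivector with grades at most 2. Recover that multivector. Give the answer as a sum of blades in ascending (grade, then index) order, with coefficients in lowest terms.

Method: 1, rho(γ1), rho(γ2), rho(γ3) form a trace-orthogonal basis of the 2x2 complex matrices (tr(X Y) = 2 if X = Y, else 0), so M = m0*1 + m1*rho(γ1) + m2*rho(γ2) + m3*rho(γ3) with m0 = tr(M)/2 = 0, m1 = tr(M rho(γ1))/2 = -9*I, m2 = tr(M rho(γ2))/2 = -7/2 + 5*I/2, m3 = tr(M rho(γ3))/2 = -2*I/3.
Multiplying table entries, the bivector images are rho(γ12) = I*rho(γ3), rho(γ13) = -I*rho(γ2), rho(γ23) = I*rho(γ1); with real blade coefficients the real parts of m0..m3 are the coefficients of 1, γ1, γ2, γ3 and the imaginary parts give the bivectors (γ23: Im m1, γ13: -Im m2, γ12: Im m3).
Answer: -7/2*γ2 - 2/3*γ12 - 5/2*γ13 - 9*γ23


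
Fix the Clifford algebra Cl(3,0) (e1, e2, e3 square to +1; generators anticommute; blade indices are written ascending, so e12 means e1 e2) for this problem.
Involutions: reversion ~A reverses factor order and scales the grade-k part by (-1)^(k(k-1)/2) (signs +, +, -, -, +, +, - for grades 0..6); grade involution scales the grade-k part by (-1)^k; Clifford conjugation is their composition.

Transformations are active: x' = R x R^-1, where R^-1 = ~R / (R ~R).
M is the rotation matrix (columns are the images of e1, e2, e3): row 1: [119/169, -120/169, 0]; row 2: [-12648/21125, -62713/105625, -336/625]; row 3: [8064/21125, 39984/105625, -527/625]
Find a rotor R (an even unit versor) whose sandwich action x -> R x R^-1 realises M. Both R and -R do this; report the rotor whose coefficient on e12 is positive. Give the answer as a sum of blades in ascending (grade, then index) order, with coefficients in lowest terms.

Method: write R = a + b12*e12 + b13*e13 + b23*e23 with a^2 + b12^2 + b13^2 + b23^2 = 1 (so R^-1 = ~R). Expanding the columns R e_j ~R gives tr M = 4a^2 - 1 and, from the antisymmetric part, M21 - M12 = -4a*b12, M13 - M31 = 4a*b13, M32 - M23 = -4a*b23.
Here tr M = -77401/105625, so a^2 = (1 + tr M)/4 = 7056/105625 and a = ±84/325. Taking a = 84/325: M21 - M12 = 2352/21125, M13 - M31 = -8064/21125, M32 - M23 = 96768/105625, giving b12 = -7/65, b13 = -24/65, b23 = -288/325, i.e. R = 84/325 - 7/65*e12 - 24/65*e13 - 288/325*e23.
Its e12 coefficient is negative, so report the other preimage -R.
Answer: -84/325 + 7/65*e12 + 24/65*e13 + 288/325*e23. Recall the cover is two-to-one: with M of trace -77401/105625, both preimages act alike, and the stated e12 sign chooses the sheet.


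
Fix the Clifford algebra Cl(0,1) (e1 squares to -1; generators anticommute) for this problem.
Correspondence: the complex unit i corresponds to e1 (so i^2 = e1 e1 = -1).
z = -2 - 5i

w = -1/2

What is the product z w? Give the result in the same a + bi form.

In blades: z = -2 - 5*e1, w = -1/2.
Distribute z over w term by term (generator squares from the signature, products reordered to ascending indices): (-2)*w = 1; (-5*e1)*w = 5/2*e1.
Sum: 1 + 5/2*e1; translating back through the correspondence:
Answer: 1 + 5/2*i


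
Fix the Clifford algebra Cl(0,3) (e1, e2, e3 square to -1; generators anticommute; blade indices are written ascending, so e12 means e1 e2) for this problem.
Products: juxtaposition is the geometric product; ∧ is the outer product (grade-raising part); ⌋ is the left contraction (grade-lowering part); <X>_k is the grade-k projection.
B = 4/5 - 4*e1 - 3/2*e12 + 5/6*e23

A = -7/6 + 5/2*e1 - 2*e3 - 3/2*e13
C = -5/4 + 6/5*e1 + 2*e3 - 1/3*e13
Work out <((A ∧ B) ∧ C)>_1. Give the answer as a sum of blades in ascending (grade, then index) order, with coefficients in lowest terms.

step 1: -14/15 + 20/3*e1 - 8/5*e3 + 7/4*e12 - 46/5*e13 - 35/36*e23 + 61/12*e123
step 2: 7/6 - 709/75*e1 + 2/15*e3 - 35/16*e12 + 12179/450*e13 + 175/144*e23 - 193/48*e123
step 3: -709/75*e1 + 2/15*e3
Answer: -709/75*e1 + 2/15*e3


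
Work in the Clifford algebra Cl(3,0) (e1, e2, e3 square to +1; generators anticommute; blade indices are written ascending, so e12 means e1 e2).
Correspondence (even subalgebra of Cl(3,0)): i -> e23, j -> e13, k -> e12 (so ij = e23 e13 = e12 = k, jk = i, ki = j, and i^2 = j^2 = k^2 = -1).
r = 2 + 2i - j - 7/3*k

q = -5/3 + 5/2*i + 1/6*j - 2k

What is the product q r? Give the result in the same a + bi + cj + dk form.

In blades: q = -5/3 - 2*e12 + 1/6*e13 + 5/2*e23, r = 2 - 7/3*e12 - e13 + 2*e23.
Distribute q over r term by term (generator squares from the signature, products reordered to ascending indices): (-5/3)*r = -10/3 + 35/9*e12 + 5/3*e13 - 10/3*e23; (-2*e12)*r = -14/3 - 4*e12 - 4*e13 - 2*e23; (1/6*e13)*r = 1/6 - 1/3*e12 + 1/3*e13 - 7/18*e23; (5/2*e23)*r = -5 - 5/2*e12 + 35/6*e13 + 5*e23.
Sum: -77/6 - 53/18*e12 + 23/6*e13 - 13/18*e23; translating back through the correspondence:
Answer: -77/6 - 13/18*i + 23/6*j - 53/18*k


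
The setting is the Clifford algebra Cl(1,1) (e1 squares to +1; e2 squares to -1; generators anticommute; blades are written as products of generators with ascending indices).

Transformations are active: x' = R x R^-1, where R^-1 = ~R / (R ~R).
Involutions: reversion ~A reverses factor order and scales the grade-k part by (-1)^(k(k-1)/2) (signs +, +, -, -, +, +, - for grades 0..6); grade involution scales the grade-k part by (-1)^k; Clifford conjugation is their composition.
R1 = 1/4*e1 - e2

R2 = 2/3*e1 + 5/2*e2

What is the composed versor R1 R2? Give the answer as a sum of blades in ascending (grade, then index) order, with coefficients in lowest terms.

Distribute over the terms of R1 (each basis-blade product reordered to ascending indices, repeated generators contracted through their squares):
(1/4*e1) R2 = 1/6 + 5/8*e1 e2
(-e2) R2 = 5/2 + 2/3*e1 e2
Summing the partial products and collecting blades:
Answer: 8/3 + 31/24*e1 e2


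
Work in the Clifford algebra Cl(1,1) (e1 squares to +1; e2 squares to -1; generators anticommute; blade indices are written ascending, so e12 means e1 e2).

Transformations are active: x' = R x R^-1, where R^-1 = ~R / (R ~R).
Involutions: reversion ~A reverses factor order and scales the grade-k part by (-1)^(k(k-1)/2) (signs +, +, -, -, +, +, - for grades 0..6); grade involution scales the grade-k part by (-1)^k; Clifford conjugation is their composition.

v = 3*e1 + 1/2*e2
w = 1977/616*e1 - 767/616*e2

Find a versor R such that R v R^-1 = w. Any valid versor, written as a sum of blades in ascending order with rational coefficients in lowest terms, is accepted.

Construction: equal norms (both 35/4) license R = v + w = 3825/616*e1 - 459/616*e2 — nothing changes along that direction, while (v - w)/2 changes sign, so v maps onto w.
Answer: 3825/616*e1 - 459/616*e2


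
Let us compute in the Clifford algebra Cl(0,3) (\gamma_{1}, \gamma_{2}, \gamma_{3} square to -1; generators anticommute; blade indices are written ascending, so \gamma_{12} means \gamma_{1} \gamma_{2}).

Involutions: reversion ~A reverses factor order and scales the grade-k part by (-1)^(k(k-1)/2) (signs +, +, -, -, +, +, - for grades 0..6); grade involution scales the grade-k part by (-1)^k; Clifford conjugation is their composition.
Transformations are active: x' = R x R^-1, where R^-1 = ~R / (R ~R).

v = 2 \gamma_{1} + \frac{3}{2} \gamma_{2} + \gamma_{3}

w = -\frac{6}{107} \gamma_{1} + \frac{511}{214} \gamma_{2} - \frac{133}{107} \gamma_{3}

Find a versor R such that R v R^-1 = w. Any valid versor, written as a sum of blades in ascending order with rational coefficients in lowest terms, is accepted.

Why this works: both vectors square to -\frac{29}{4}, so q(v) = q(w) and R = v + w = \frac{208}{107} \gamma_{1} + \frac{416}{107} \gamma_{2} - \frac{26}{107} \gamma_{3} carries v to w — its own direction survives, the complement (v - w)/2 flips.
Answer: \frac{208}{107} \gamma_{1} + \frac{416}{107} \gamma_{2} - \frac{26}{107} \gamma_{3}


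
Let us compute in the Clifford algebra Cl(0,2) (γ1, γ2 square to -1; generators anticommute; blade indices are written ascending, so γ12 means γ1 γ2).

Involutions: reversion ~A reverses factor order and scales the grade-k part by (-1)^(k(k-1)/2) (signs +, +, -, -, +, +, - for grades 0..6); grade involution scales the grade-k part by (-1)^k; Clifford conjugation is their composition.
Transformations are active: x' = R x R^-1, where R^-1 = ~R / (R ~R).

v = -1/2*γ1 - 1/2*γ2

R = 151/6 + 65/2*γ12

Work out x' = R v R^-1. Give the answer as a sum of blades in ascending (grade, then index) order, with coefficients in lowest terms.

~R = 151/6 - 65/2*γ12, and R ~R = 30413/18, so R^-1 = ~R / (30413/18).
R v = 11/3*γ1 - 173/6*γ2
Answer: 37057/60826*γ1 - 21833/60826*γ2


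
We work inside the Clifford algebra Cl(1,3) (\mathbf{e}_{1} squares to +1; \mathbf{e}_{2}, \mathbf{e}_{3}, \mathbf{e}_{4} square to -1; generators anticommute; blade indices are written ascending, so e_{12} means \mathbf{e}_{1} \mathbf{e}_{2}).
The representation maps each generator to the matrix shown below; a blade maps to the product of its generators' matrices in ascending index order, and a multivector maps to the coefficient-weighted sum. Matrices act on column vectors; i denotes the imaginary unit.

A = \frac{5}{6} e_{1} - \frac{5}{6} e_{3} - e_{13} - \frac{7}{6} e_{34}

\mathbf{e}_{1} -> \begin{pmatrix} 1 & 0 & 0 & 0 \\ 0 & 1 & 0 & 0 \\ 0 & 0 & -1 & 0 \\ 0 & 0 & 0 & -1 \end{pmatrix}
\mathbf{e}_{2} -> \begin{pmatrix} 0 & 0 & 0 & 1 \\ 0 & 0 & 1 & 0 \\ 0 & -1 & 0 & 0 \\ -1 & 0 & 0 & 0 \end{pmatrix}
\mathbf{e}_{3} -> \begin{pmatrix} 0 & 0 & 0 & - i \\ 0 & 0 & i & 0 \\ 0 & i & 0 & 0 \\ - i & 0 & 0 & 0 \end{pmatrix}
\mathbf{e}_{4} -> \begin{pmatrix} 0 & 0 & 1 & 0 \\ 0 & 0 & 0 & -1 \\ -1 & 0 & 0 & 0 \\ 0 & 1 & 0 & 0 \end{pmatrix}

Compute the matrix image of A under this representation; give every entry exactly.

Bivector images (products of the table entries): rho(e_{13}) = rho(\mathbf{e}_{1})rho(\mathbf{e}_{3}) = \begin{pmatrix} 0 & 0 & 0 & - i \\ 0 & 0 & i & 0 \\ 0 & - i & 0 & 0 \\ i & 0 & 0 & 0 \end{pmatrix}; rho(e_{34}) = rho(\mathbf{e}_{3})rho(\mathbf{e}_{4}) = \begin{pmatrix} 0 & - i & 0 & 0 \\ - i & 0 & 0 & 0 \\ 0 & 0 & 0 & - i \\ 0 & 0 & - i & 0 \end{pmatrix}.
M = (\frac{5}{6})*rho(e_{1}) + (-\frac{5}{6})*rho(e_{3}) + (-1)*rho(e_{13}) + (-\frac{7}{6})*rho(e_{34}), summed entrywise:
Answer: \begin{pmatrix} \frac{5}{6} & \frac{7 i}{6} & 0 & \frac{11 i}{6} \\ \frac{7 i}{6} & \frac{5}{6} & - \frac{11 i}{6} & 0 \\ 0 & \frac{i}{6} & - \frac{5}{6} & \frac{7 i}{6} \\ - \frac{i}{6} & 0 & \frac{7 i}{6} & - \frac{5}{6} \end{pmatrix}


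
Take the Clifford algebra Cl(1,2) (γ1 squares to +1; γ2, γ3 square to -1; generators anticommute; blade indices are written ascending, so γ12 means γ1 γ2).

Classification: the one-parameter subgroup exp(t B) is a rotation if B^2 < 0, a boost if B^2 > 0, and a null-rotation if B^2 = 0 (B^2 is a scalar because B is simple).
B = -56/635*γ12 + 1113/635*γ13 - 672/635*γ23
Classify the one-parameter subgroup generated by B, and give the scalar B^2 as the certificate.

B^2 term by term: the squares give (-56/635)^2*(γ12)^2 + (1113/635)^2*(γ13)^2 + (-672/635)^2*(γ23)^2 = 3136/403225*(+1) + 1238769/403225*(+1) + 451584/403225*(-1) = 49/25 (each basis 2-blade squares to minus the product of its generators' squares); cross terms between blades sharing an index anticommute and cancel. So B^2 = 49/25.
Answer: boost, certificate B^2 = 49/25. Check the certificate: B^2 = 49/25, and that sign is decisive whatever form B takes.


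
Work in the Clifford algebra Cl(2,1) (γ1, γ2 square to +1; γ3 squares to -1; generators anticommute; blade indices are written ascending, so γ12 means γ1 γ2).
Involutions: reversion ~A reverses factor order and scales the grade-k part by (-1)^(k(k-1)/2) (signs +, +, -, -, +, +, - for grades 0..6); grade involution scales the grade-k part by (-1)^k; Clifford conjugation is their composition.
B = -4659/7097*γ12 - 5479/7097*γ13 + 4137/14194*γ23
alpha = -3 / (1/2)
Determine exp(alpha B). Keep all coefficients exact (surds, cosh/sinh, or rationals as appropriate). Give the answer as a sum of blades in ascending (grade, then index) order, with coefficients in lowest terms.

B^2 term by term: the squares give (-4659/7097)^2*(γ12)^2 + (-5479/7097)^2*(γ13)^2 + (4137/14194)^2*(γ23)^2 = 21706281/50367409*(-1) + 30019441/50367409*(+1) + 17114769/201469636*(+1) = 1/4 (each basis 2-blade squares to minus the product of its generators' squares); cross terms between blades sharing an index anticommute and cancel. So B^2 = 1/4.
B^2 = 1/4 — since the square is positive, the closed form is hyperbolic: l = 1/2, alpha*l = -3, so exp(alpha B) = cosh(-3) + (sinh(-3)/(1/2))*B = cosh(3) + (-2*sinh(3))*B.
Answer: cosh(3) + 9318*sinh(3)/7097*γ12 + 10958*sinh(3)/7097*γ13 - 4137*sinh(3)/7097*γ23


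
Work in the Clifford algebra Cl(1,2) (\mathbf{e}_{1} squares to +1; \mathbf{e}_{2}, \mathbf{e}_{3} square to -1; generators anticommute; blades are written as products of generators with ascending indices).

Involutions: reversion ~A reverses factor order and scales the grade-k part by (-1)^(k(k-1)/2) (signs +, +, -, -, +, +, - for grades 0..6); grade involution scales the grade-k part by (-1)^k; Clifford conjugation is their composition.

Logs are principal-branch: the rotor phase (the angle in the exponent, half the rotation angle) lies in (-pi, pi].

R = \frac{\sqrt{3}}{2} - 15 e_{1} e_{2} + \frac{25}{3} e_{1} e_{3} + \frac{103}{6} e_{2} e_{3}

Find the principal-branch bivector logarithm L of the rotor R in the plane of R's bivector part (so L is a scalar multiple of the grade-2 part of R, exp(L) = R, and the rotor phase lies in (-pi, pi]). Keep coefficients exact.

The scalar part of R is \frac{\sqrt{3}}{2}, and that scalar determines the rotor phase on the principal branch; recovering the unit plane as bivector-part over sine of the phase gives L = phase * plane.
Concretely: cos(phase) = \frac{\sqrt{3}}{2} gives phase = ±\frac{\pi}{6}, and since phase/sin(phase) is even the sign is immaterial: L = (phase/sin(phase)) * <R>_2 = (\frac{\pi}{3}) * <R>_2.
Answer: - 5 \pi e_{1} e_{2} + \frac{25 \pi}{9} e_{1} e_{3} + \frac{103 \pi}{18} e_{2} e_{3}


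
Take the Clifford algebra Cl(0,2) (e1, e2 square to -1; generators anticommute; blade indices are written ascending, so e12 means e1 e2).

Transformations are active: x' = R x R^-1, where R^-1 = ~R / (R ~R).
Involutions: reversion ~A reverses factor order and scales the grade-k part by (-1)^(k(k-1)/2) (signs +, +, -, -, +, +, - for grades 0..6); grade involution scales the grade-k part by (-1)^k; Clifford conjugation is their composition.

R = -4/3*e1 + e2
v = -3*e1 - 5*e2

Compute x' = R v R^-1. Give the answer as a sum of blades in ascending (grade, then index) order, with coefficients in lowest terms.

~R = -4/3*e1 + e2, and R ~R = -25/9, so R^-1 = ~R / (-25/9).
R v = 1 + 29/3*e12
Answer: 99/25*e1 + 107/25*e2


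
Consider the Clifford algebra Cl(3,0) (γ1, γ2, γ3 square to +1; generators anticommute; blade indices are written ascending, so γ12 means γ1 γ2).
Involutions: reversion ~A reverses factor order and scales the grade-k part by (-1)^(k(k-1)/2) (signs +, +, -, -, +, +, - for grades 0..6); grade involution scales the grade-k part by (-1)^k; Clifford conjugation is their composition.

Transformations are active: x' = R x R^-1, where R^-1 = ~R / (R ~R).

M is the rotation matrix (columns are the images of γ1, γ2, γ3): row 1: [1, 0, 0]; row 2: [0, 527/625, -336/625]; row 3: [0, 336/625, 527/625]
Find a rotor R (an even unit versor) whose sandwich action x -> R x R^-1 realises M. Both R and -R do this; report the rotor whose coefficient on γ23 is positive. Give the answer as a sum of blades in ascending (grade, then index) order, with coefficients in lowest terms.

Method: write R = a + b12*γ12 + b13*γ13 + b23*γ23 with a^2 + b12^2 + b13^2 + b23^2 = 1 (so R^-1 = ~R). Expanding the columns R e_j ~R gives tr M = 4a^2 - 1 and, from the antisymmetric part, M21 - M12 = -4a*b12, M13 - M31 = 4a*b13, M32 - M23 = -4a*b23.
Here tr M = 1679/625, so a^2 = (1 + tr M)/4 = 576/625 and a = ±24/25. Taking a = 24/25: M21 - M12 = 0, M13 - M31 = 0, M32 - M23 = 672/625, giving b12 = 0, b13 = 0, b23 = -7/25, i.e. R = 24/25 - 7/25*γ23.
Its γ23 coefficient is negative, so report the other preimage -R.
Answer: -24/25 + 7/25*γ23. Key observation: the double cover Spin(3) -> SO(3) sends R and -R to the same matrix (trace 1679/625 here), so the stated sign of the γ23 coefficient is what selects one sheet.


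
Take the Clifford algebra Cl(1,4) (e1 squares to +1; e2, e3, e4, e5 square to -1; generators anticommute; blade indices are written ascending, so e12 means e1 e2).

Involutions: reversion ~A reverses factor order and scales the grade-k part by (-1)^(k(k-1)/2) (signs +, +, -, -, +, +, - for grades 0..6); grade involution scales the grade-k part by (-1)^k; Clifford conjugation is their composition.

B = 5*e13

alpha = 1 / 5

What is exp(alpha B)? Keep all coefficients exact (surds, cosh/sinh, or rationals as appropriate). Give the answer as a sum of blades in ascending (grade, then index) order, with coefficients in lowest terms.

B^2 = (5)^2*(e13)^2 = 25*(+1) = 25 (a basis 2-blade squares to minus the product of its generators' squares).
B^2 = 25 — B^2 > 0, so the exponential closes hyperbolically: l = 5, alpha*l = 1, so exp(alpha B) = cosh(1) + (sinh(1)/5)*B = cosh(1) + (sinh(1)/5)*B.
Answer: cosh(1) + sinh(1)*e13


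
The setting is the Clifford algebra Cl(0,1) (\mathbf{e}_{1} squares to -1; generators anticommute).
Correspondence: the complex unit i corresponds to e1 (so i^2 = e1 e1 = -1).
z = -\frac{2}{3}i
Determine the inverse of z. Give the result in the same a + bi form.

In blades: z = -\frac{2}{3} e_{1}.
With qbar = \frac{2}{3} e_{1} (scalar fixed, mapped units negated), z qbar = \frac{4}{9} (the sum of squared coefficients), so z^-1 = qbar / (\frac{4}{9}) = \frac{3}{2} e_{1}; translating back:
Answer: \frac{3}{2}i


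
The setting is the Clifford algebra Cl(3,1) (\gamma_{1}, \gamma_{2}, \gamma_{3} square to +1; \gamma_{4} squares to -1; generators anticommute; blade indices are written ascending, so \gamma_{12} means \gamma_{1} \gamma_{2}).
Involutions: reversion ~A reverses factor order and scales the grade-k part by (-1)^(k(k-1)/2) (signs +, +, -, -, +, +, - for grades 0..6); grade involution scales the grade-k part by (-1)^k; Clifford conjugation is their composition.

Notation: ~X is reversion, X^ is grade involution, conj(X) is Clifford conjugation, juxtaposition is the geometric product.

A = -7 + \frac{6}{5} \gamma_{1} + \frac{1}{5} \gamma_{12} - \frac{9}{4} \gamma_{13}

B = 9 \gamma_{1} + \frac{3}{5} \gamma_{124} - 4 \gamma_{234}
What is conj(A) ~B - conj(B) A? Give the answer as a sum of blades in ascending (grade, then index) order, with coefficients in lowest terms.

first term: -\frac{54}{5} - 63 \gamma_{1} + \frac{9}{5} \gamma_{2} - \frac{81}{4} \gamma_{3} - \frac{3}{25} \gamma_{4} + \frac{18}{25} \gamma_{24} - \frac{24}{5} \gamma_{124} - \frac{4}{5} \gamma_{134} - \frac{587}{20} \gamma_{234} - \frac{24}{5} \gamma_{1234}
second term: -\frac{54}{5} + 63 \gamma_{1} - \frac{9}{5} \gamma_{2} + \frac{81}{4} \gamma_{3} - \frac{3}{25} \gamma_{4} + \frac{18}{25} \gamma_{24} + \frac{24}{5} \gamma_{124} + \frac{4}{5} \gamma_{134} + \frac{587}{20} \gamma_{234} + \frac{24}{5} \gamma_{1234}
Answer: -126 \gamma_{1} + \frac{18}{5} \gamma_{2} - \frac{81}{2} \gamma_{3} - \frac{48}{5} \gamma_{124} - \frac{8}{5} \gamma_{134} - \frac{587}{10} \gamma_{234} - \frac{48}{5} \gamma_{1234}


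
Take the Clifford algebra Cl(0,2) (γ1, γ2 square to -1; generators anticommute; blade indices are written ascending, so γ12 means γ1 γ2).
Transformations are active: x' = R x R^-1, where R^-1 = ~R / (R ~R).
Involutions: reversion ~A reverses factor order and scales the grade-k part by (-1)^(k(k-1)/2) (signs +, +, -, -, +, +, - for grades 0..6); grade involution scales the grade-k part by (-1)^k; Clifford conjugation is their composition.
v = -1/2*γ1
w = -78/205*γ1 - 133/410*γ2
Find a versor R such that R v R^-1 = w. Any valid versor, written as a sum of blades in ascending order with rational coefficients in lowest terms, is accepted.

Take R = v + w = -361/410*γ1 - 133/410*γ2. Because q(v) = q(w) = -1/4, conjugation by R sends v exactly to w.
Answer: -361/410*γ1 - 133/410*γ2


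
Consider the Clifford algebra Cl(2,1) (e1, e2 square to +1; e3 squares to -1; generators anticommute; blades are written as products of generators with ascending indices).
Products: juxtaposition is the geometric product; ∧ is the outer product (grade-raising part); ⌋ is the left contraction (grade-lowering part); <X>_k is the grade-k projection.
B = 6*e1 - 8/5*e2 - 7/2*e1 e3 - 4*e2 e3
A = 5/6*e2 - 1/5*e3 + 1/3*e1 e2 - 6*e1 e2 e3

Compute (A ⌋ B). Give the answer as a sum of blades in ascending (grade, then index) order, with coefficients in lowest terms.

step 1: -4/3 + 7/10*e1 + 4/5*e2 - 10/3*e3
Answer: -4/3 + 7/10*e1 + 4/5*e2 - 10/3*e3


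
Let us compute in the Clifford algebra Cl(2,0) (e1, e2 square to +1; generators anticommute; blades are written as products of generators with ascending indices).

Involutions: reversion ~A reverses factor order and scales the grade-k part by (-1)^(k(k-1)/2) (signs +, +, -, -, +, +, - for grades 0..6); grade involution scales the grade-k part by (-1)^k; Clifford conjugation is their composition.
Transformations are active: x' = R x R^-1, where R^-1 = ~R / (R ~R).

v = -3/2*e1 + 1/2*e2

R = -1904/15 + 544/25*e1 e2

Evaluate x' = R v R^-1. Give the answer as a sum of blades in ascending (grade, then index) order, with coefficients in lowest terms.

~R = -1904/15 - 544/25*e1 e2, and R ~R = 93293824/5625, so R^-1 = ~R / (93293824/5625).
R v = 5032/25*e1 - 2312/75*e2
Answer: -3987/2522*e1 - 71/2522*e2


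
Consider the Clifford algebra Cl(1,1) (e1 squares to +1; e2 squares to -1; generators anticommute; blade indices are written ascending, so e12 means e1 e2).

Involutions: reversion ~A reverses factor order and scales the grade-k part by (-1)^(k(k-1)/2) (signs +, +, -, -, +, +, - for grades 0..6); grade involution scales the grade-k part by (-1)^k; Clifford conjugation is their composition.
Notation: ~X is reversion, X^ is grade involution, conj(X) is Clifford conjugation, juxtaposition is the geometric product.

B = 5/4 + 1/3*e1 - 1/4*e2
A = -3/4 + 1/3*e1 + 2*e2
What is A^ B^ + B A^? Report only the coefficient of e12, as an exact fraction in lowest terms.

first term: -47/144 - 1/6*e1 - 43/16*e2 - 3/4*e12
second term: -223/144 - 2/3*e1 - 37/16*e2 - 3/4*e12
Answer: -3/2


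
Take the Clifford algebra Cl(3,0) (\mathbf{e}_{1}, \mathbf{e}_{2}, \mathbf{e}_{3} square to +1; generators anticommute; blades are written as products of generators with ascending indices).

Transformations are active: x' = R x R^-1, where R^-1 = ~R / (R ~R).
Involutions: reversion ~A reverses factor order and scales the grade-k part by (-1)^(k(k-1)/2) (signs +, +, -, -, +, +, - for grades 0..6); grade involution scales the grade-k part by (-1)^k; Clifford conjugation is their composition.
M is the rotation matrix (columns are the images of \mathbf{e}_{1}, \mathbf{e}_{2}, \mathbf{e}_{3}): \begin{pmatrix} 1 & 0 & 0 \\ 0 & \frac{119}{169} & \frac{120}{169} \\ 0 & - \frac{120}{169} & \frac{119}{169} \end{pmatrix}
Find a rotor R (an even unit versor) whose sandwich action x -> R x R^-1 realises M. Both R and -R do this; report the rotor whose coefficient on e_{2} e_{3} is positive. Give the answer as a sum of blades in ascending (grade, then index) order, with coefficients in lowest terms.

Method: write R = a + b12*e_{1} e_{2} + b13*e_{1} e_{3} + b23*e_{2} e_{3} with a^2 + b12^2 + b13^2 + b23^2 = 1 (so R^-1 = ~R). Expanding the columns R e_j ~R gives tr M = 4a^2 - 1 and, from the antisymmetric part, M21 - M12 = -4a*b12, M13 - M31 = 4a*b13, M32 - M23 = -4a*b23.
Here tr M = \frac{407}{169}, so a^2 = (1 + tr M)/4 = \frac{144}{169} and a = ±\frac{12}{13}. Taking a = \frac{12}{13}: M21 - M12 = 0, M13 - M31 = 0, M32 - M23 = -\frac{240}{169}, giving b12 = 0, b13 = 0, b23 = \frac{5}{13}, i.e. R = \frac{12}{13} + \frac{5}{13} e_{2} e_{3}.
Its e_{2} e_{3} coefficient is already positive.
Answer: \frac{12}{13} + \frac{5}{13} e_{2} e_{3}. Sheet selection: the two-to-one cover makes ±R indistinguishable at the matrix level (trace \frac{407}{169}), so uniqueness comes from the required sign on e_{2} e_{3}.


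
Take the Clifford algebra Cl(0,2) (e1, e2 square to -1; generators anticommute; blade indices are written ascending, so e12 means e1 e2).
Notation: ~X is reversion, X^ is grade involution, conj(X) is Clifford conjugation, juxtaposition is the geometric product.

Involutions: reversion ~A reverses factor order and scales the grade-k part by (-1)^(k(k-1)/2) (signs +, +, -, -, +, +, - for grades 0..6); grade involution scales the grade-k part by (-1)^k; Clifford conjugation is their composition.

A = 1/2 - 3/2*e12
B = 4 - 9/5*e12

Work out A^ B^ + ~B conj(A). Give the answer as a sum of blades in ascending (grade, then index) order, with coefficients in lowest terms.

first term: -7/10 - 69/10*e12
second term: -7/10 + 69/10*e12
Answer: -7/5


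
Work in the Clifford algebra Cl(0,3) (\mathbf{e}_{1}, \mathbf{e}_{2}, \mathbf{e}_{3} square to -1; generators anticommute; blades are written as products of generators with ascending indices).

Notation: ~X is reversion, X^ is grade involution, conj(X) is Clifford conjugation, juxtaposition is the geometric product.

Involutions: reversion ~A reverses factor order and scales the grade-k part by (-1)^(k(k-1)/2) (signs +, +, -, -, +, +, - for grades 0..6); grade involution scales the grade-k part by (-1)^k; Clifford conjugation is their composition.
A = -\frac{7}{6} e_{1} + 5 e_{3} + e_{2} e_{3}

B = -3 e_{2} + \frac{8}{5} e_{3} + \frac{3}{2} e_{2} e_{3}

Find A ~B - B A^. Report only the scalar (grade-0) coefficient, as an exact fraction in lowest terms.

first term: -\frac{13}{2} - \frac{91}{10} e_{2} - 3 e_{3} + \frac{7}{2} e_{1} e_{2} - \frac{28}{15} e_{1} e_{3} + 15 e_{2} e_{3} + \frac{7}{4} e_{1} e_{2} e_{3}
second term: \frac{13}{2} + \frac{91}{10} e_{2} + 3 e_{3} + \frac{7}{2} e_{1} e_{2} - \frac{28}{15} e_{1} e_{3} + 15 e_{2} e_{3} + \frac{7}{4} e_{1} e_{2} e_{3}
Answer: -13


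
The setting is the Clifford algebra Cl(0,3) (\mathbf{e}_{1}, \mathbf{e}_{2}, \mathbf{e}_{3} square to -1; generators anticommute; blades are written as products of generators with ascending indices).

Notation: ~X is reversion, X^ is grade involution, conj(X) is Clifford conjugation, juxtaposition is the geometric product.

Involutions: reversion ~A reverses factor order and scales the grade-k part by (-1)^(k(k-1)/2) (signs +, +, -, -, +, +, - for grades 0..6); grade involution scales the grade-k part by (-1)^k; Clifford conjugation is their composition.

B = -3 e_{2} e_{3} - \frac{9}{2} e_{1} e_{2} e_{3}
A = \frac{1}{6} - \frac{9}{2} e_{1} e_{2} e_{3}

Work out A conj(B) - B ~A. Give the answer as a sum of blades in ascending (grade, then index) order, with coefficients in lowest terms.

first term: \frac{81}{4} + \frac{27}{2} e_{1} + \frac{1}{2} e_{2} e_{3} - \frac{3}{4} e_{1} e_{2} e_{3}
second term: -\frac{81}{4} + \frac{27}{2} e_{1} - \frac{1}{2} e_{2} e_{3} - \frac{3}{4} e_{1} e_{2} e_{3}
Answer: \frac{81}{2} + e_{2} e_{3}


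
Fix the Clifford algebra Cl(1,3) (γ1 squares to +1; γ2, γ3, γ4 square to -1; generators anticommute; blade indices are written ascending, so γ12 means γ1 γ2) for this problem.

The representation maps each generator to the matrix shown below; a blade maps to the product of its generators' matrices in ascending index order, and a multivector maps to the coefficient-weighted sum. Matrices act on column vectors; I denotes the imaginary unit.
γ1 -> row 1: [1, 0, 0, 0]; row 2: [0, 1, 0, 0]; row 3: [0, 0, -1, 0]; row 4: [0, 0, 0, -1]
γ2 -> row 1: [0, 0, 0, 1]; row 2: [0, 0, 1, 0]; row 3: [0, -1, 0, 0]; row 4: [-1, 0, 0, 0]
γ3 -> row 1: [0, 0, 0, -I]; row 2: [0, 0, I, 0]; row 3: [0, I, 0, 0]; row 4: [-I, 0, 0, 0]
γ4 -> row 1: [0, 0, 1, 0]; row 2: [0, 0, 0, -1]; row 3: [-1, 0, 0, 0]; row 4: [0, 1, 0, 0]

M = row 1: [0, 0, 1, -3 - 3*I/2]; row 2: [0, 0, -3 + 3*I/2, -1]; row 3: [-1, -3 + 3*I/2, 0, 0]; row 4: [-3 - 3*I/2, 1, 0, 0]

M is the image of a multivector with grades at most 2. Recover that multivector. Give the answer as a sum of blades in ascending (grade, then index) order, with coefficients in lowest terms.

Method: the blade images are trace-orthogonal — tr(rho(e_A) rho(e_B)^-1) = 4 if A = B and 0 otherwise — and rho(e_A)^-1 = (e_A)^2 * rho(e_A) with (e_A)^2 = +1 or -1, so the coefficient of e_A in the preimage is (e_A)^2 * tr(M rho(e_A))/4.
Nonzero projections over blades of grade <= 2: γ3: (γ3)^2 = -1, tr(M rho(γ3)) = -6, coefficient 3/2; γ4: (γ4)^2 = -1, tr(M rho(γ4)) = -4, coefficient 1; γ12: (γ12)^2 = +1, tr(M rho(γ12)) = -12, coefficient -3. Every other blade of grade <= 2 projects to 0.
Answer: 3/2*γ3 + γ4 - 3*γ12


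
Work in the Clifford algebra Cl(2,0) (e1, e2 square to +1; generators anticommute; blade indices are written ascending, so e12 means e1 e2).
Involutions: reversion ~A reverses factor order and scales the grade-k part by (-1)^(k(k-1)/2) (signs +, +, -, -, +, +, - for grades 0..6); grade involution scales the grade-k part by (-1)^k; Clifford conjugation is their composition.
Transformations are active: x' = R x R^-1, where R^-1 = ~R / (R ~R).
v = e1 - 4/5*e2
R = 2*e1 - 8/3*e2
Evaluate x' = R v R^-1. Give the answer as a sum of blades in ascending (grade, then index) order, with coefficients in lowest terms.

~R = 2*e1 - 8/3*e2, and R ~R = 100/9, so R^-1 = ~R / (100/9).
R v = 62/15 + 16/15*e12
Answer: 61/125*e1 - 148/125*e2


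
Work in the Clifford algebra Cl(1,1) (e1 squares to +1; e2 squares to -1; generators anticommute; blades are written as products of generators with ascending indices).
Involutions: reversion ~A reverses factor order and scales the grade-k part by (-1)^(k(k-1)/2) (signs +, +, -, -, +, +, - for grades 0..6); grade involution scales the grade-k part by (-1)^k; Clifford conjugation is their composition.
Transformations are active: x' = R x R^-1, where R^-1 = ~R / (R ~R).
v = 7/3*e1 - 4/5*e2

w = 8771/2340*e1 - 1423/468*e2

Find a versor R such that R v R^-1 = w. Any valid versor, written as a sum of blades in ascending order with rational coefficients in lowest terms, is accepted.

Equal squares first: v^2 = w^2 = 1081/225. Then v + w = 14231/2340*e1 - 8987/2340*e2 is a versor taking v to w, provided it is invertible.
Answer: 14231/2340*e1 - 8987/2340*e2


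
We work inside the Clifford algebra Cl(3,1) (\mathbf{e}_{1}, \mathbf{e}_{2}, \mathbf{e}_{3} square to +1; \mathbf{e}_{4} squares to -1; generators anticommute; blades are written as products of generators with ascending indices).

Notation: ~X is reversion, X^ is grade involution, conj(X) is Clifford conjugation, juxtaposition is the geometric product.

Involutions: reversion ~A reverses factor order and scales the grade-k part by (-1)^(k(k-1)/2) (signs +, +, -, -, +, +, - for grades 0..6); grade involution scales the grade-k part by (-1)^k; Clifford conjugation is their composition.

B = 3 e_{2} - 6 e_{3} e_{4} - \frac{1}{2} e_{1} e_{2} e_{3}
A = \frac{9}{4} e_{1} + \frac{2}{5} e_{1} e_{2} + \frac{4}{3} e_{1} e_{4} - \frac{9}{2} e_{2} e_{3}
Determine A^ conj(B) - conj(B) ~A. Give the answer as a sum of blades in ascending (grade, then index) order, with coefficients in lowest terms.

first term: -\frac{69}{20} e_{1} - \frac{133}{10} e_{3} + \frac{27}{4} e_{1} e_{2} + 8 e_{1} e_{3} + \frac{9}{8} e_{2} e_{3} - 27 e_{2} e_{4} + 4 e_{1} e_{2} e_{4} - \frac{27}{2} e_{1} e_{3} e_{4} + \frac{2}{3} e_{2} e_{3} e_{4} + \frac{12}{5} e_{1} e_{2} e_{3} e_{4}
second term: \frac{21}{20} e_{1} - \frac{137}{10} e_{3} + \frac{27}{4} e_{1} e_{2} + 8 e_{1} e_{3} - \frac{9}{8} e_{2} e_{3} - 27 e_{2} e_{4} - 4 e_{1} e_{2} e_{4} + \frac{27}{2} e_{1} e_{3} e_{4} + \frac{2}{3} e_{2} e_{3} e_{4} - \frac{12}{5} e_{1} e_{2} e_{3} e_{4}
Answer: -\frac{9}{2} e_{1} + \frac{2}{5} e_{3} + \frac{9}{4} e_{2} e_{3} + 8 e_{1} e_{2} e_{4} - 27 e_{1} e_{3} e_{4} + \frac{24}{5} e_{1} e_{2} e_{3} e_{4}


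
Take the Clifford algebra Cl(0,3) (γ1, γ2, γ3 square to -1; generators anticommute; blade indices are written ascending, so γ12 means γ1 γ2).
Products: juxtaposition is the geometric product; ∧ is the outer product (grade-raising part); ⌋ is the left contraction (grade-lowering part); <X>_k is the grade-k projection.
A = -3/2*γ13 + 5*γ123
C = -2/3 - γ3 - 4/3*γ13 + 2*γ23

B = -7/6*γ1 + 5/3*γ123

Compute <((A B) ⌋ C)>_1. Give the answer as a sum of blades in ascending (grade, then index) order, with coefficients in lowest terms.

step 1: 25/3 - 5/2*γ2 + 7/4*γ3 + 35/6*γ23
step 2: -557/36 - 7/3*γ1 + 7/2*γ2 - 10/3*γ3 - 100/9*γ13 + 50/3*γ23
step 3: -7/3*γ1 + 7/2*γ2 - 10/3*γ3
Answer: -7/3*γ1 + 7/2*γ2 - 10/3*γ3


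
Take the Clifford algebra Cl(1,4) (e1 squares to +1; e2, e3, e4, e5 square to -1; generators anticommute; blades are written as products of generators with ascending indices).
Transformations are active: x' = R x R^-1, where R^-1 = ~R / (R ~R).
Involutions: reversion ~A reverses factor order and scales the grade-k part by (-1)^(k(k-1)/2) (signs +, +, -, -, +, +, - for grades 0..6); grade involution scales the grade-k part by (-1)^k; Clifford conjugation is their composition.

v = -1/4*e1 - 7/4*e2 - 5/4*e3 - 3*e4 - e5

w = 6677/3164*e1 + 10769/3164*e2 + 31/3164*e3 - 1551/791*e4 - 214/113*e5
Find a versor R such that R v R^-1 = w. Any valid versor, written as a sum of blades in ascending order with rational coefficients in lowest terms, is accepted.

Construction: equal norms (both -233/16) license R = v + w = 2943/1582*e1 + 1308/791*e2 - 981/791*e3 - 3924/791*e4 - 327/113*e5 — nothing changes along that direction, while (v - w)/2 changes sign, so v maps onto w.
Answer: 2943/1582*e1 + 1308/791*e2 - 981/791*e3 - 3924/791*e4 - 327/113*e5


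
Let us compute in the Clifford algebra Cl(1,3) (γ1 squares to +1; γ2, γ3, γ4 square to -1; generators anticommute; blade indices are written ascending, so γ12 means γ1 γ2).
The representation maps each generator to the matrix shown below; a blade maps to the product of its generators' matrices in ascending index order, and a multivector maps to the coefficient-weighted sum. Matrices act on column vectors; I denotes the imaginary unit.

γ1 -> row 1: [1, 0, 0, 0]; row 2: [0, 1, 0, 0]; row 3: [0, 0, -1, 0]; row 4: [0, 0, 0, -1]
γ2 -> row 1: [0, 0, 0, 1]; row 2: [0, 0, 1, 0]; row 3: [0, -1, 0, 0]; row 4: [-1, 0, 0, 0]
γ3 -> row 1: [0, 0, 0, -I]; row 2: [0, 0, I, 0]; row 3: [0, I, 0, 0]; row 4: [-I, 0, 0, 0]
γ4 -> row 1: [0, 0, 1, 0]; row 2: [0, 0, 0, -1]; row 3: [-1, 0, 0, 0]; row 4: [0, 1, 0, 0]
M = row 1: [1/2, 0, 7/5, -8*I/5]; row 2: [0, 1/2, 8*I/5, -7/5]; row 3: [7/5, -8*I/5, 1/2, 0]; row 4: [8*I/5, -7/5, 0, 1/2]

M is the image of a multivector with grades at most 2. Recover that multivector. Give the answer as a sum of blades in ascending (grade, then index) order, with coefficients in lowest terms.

Method: the blade images are trace-orthogonal — tr(rho(e_A) rho(e_B)^-1) = 4 if A = B and 0 otherwise — and rho(e_A)^-1 = (e_A)^2 * rho(e_A) with (e_A)^2 = +1 or -1, so the coefficient of e_A in the preimage is (e_A)^2 * tr(M rho(e_A))/4.
Nonzero projections over blades of grade <= 2: 1: (1)^2 = +1, tr(M 1) = 2, coefficient 1/2; γ13: (γ13)^2 = +1, tr(M rho(γ13)) = 32/5, coefficient 8/5; γ14: (γ14)^2 = +1, tr(M rho(γ14)) = 28/5, coefficient 7/5. Every other blade of grade <= 2 projects to 0.
Answer: 1/2 + 8/5*γ13 + 7/5*γ14


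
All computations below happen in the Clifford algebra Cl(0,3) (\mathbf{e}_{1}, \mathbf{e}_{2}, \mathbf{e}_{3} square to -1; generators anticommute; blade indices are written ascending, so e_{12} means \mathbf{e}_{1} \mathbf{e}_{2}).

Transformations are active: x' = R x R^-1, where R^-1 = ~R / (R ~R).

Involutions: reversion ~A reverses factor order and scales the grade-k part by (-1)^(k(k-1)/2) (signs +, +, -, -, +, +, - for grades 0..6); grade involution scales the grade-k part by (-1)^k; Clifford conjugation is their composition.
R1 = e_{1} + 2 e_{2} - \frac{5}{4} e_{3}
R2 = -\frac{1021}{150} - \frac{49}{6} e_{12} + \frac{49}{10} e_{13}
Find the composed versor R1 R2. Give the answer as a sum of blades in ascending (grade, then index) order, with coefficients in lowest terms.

Distribute over the terms of R1 (each basis-blade product reordered to ascending indices, repeated generators contracted through their squares):
(e_{1}) R2 = -\frac{1021}{150} e_{1} + \frac{49}{6} e_{2} - \frac{49}{10} e_{3}
(2 e_{2}) R2 = -\frac{49}{3} e_{1} - \frac{1021}{75} e_{2} - \frac{49}{5} e_{123}
(-\frac{5}{4} e_{3}) R2 = -\frac{49}{8} e_{1} + \frac{1021}{120} e_{3} + \frac{245}{24} e_{123}
Summing the partial products and collecting blades:
Answer: -\frac{5853}{200} e_{1} - \frac{817}{150} e_{2} + \frac{433}{120} e_{3} + \frac{49}{120} e_{123}
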